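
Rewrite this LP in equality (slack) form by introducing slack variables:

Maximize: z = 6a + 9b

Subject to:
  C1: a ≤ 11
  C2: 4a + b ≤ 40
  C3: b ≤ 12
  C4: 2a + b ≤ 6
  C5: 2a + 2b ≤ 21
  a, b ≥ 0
max z = 6a + 9b

s.t.
  a + s1 = 11
  4a + b + s2 = 40
  b + s3 = 12
  2a + b + s4 = 6
  2a + 2b + s5 = 21
  a, b, s1, s2, s3, s4, s5 ≥ 0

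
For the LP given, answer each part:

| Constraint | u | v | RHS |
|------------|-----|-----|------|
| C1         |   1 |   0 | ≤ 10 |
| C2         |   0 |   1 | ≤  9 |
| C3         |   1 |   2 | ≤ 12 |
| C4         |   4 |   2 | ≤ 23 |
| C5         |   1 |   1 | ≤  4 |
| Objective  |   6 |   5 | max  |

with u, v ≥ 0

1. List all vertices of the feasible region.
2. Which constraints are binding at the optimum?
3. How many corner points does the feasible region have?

1. (0, 0), (4, 0), (0, 4)
2. C5, v ≥ 0
3. 3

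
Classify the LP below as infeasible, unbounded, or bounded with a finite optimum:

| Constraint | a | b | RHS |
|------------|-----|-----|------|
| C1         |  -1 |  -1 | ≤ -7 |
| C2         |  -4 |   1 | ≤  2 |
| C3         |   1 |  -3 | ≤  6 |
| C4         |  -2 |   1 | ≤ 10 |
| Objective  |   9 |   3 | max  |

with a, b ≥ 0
Feasible point: (1, 6) satisfies every constraint, so the LP is feasible.
Direction d = (1, 1): for each constraint row a, a·d ≤ 0 —
  (-1)(1) + (-1)(1) = -2 ≤ 0
  (-4)(1) + (1)(1) = -3 ≤ 0
  (1)(1) + (-3)(1) = -2 ≤ 0
  (-2)(1) + (1)(1) = -1 ≤ 0
and d ≥ 0, so (1, 6) + t·d stays feasible for every t ≥ 0. Along this ray z = 9a + 3b changes by 12 per unit t, so z → +∞.

Unbounded: there is a feasible ray along which z → +∞.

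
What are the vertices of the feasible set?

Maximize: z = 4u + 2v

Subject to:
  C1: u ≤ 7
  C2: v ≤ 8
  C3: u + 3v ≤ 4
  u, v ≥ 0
Each vertex is the intersection of two constraint boundaries that also satisfies all remaining constraints:
  u = 0 and v = 0 → (0, 0)
  u + 3v = 4 and v = 0 → (4, 0)
  u + 3v = 4 and u = 0 → (0, 1.333)

Vertices: (0, 0), (4, 0), (0, 1.333)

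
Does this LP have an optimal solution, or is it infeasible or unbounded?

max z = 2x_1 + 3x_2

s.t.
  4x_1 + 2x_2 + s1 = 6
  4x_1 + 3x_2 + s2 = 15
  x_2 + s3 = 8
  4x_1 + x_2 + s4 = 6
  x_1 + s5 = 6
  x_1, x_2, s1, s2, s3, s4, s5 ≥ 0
The point (0, 3) satisfies every constraint, so the LP is feasible; the constraints give x_1 ≤ 6 and x_2 ≤ 8, which with x_1, x_2 ≥ 0 keep the feasible region inside a bounded box. A feasible, bounded LP attains a finite optimum at a vertex.

Evaluating z = 2x_1 + 3x_2 at each vertex:
  (0, 0): z = 0
  (1.5, 0): z = 3
  (0, 3): z = 9

The LP has an optimal solution: (0, 3) with z = 9.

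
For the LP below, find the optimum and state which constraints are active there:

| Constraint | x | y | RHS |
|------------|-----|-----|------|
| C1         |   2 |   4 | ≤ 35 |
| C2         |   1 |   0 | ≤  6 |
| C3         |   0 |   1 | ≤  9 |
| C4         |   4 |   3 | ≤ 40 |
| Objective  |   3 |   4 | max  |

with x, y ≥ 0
Optimal: x = 5.5, y = 6
Slack at optimum:
  C1: slack = 0 (binding)
  C2: slack = 0.5
  C3: slack = 3
  C4: slack = 0 (binding)
  x ≥ 0: x = 5.5
  y ≥ 0: y = 6
Binding constraints: C1, C4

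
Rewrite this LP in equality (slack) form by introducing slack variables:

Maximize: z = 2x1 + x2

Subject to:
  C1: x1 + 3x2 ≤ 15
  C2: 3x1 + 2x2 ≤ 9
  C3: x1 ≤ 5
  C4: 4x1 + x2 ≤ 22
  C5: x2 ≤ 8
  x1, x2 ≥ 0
max z = 2x1 + x2

s.t.
  x1 + 3x2 + s1 = 15
  3x1 + 2x2 + s2 = 9
  x1 + s3 = 5
  4x1 + x2 + s4 = 22
  x2 + s5 = 8
  x1, x2, s1, s2, s3, s4, s5 ≥ 0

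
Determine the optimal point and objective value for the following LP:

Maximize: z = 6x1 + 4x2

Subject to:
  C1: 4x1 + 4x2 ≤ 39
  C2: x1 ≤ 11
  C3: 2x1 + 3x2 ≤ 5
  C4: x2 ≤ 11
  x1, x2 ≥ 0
x1 = 2.5, x2 = 0, z = 15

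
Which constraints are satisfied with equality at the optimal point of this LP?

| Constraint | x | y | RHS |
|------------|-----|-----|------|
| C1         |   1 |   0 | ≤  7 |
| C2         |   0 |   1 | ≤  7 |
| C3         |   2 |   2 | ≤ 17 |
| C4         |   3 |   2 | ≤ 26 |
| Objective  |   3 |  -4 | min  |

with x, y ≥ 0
Optimal: x = 0, y = 7
Slack at optimum:
  C1: slack = 7
  C2: slack = 0 (binding)
  C3: slack = 3
  C4: slack = 12
  x ≥ 0: x = 0 (binding)
  y ≥ 0: y = 7
Binding constraints: C2, x ≥ 0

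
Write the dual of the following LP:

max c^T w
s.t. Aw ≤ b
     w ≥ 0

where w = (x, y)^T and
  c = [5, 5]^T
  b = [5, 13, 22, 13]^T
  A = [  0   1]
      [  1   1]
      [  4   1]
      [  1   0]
Minimize: z = 5y1 + 13y2 + 22y3 + 13y4

Subject to:
  C1: -y2 - 4y3 - y4 ≤ -5
  C2: -y1 - y2 - y3 ≤ -5
  y1, y2, y3, y4 ≥ 0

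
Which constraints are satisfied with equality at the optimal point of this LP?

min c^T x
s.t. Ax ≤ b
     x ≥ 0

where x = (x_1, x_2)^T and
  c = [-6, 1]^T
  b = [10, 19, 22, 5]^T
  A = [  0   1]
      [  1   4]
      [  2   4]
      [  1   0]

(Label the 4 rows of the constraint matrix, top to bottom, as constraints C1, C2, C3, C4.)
Optimal: x_1 = 5, x_2 = 0
Binding: C4, x_2 ≥ 0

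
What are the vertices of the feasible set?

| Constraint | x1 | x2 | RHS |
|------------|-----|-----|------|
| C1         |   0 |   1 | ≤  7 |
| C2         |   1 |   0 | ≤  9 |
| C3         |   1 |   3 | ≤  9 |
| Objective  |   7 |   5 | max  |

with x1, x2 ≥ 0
Each vertex is the intersection of two constraint boundaries that also satisfies all remaining constraints:
  x1 = 0 and x2 = 0 → (0, 0)
  x1 = 9 and x1 + 3x2 = 9 → (9, 0)
  x1 + 3x2 = 9 and x1 = 0 → (0, 3)

Vertices: (0, 0), (9, 0), (0, 3)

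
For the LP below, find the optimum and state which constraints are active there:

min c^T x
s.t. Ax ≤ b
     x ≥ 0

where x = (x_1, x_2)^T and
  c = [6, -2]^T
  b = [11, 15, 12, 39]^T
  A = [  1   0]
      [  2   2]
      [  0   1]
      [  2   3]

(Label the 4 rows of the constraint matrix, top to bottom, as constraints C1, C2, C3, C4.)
Optimal: x_1 = 0, x_2 = 7.5
Slack at optimum:
  C1: slack = 11
  C2: slack = 0 (binding)
  C3: slack = 4.5
  C4: slack = 16.5
  x_1 ≥ 0: x_1 = 0 (binding)
  x_2 ≥ 0: x_2 = 7.5
Binding constraints: C2, x_1 ≥ 0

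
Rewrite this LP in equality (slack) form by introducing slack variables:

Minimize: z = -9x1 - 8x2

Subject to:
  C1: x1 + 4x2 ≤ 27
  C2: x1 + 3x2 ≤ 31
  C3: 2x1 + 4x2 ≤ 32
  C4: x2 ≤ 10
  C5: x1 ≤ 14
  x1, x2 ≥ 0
min z = -9x1 - 8x2

s.t.
  x1 + 4x2 + s1 = 27
  x1 + 3x2 + s2 = 31
  2x1 + 4x2 + s3 = 32
  x2 + s4 = 10
  x1 + s5 = 14
  x1, x2, s1, s2, s3, s4, s5 ≥ 0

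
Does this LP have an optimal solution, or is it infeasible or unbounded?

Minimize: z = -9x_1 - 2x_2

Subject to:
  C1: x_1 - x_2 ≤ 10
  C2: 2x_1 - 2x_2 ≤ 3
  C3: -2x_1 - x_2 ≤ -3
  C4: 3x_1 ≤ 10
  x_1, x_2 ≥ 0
Feasible point: (1, 1) satisfies every constraint, so the LP is feasible.
Direction d = (0, 1): for each constraint row a, a·d ≤ 0 —
  (1)(0) + (-1)(1) = -1 ≤ 0
  (2)(0) + (-2)(1) = -2 ≤ 0
  (-2)(0) + (-1)(1) = -1 ≤ 0
  (3)(0) + (0)(1) = 0 ≤ 0
and d ≥ 0, so (1, 1) + t·d stays feasible for every t ≥ 0. Along this ray z = -9x_1 - 2x_2 changes by -2 per unit t, so z → −∞.

Unbounded — the objective can decrease without bound over the feasible region.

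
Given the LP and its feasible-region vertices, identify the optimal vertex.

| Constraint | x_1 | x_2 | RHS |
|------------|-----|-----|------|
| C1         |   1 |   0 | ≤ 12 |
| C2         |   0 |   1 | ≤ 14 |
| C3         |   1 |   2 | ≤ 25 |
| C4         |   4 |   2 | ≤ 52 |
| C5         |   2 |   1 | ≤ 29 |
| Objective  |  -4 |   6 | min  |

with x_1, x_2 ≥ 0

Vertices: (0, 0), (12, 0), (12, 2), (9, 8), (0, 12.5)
(12, 0) with z = -48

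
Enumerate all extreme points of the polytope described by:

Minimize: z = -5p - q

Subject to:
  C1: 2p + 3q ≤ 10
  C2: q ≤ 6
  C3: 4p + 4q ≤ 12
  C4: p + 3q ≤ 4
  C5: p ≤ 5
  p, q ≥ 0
Each vertex is the intersection of two constraint boundaries that also satisfies all remaining constraints:
  p = 0 and q = 0 → (0, 0)
  4p + 4q = 12 and q = 0 → (3, 0)
  4p + 4q = 12 and p + 3q = 4 → (2.5, 0.5)
  p + 3q = 4 and p = 0 → (0, 1.333)

Vertices: (0, 0), (3, 0), (2.5, 0.5), (0, 1.333)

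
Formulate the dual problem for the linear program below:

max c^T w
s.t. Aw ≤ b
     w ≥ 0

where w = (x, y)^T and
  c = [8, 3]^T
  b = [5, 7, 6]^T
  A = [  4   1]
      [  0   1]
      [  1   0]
Minimize: z = 5y1 + 7y2 + 6y3

Subject to:
  C1: -4y1 - y3 ≤ -8
  C2: -y1 - y2 ≤ -3
  y1, y2, y3 ≥ 0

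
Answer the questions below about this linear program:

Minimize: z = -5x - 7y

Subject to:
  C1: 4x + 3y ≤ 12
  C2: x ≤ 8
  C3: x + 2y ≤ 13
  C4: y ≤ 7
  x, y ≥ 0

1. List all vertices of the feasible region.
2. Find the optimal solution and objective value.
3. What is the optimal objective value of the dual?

1. (0, 0), (3, 0), (0, 4)
2. x = 0, y = 4, z = -28
3. -28 (by strong duality, equal to the primal optimum)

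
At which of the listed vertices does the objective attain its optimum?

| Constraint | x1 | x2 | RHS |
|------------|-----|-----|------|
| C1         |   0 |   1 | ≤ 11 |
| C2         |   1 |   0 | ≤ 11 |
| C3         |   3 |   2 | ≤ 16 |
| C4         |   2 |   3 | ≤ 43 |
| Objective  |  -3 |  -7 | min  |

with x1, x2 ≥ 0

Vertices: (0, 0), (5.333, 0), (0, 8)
(0, 8) with z = -56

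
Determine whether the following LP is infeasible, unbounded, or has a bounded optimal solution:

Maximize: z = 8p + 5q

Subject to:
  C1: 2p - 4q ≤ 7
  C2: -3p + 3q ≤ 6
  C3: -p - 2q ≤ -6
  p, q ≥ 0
Feasible point: (1, 3) satisfies every constraint, so the LP is feasible.
Direction d = (1, 1): for each constraint row a, a·d ≤ 0 —
  (2)(1) + (-4)(1) = -2 ≤ 0
  (-3)(1) + (3)(1) = 0 ≤ 0
  (-1)(1) + (-2)(1) = -3 ≤ 0
and d ≥ 0, so (1, 3) + t·d stays feasible for every t ≥ 0. Along this ray z = 8p + 5q changes by 13 per unit t, so z → +∞.

Unbounded: there is a feasible ray along which z → +∞.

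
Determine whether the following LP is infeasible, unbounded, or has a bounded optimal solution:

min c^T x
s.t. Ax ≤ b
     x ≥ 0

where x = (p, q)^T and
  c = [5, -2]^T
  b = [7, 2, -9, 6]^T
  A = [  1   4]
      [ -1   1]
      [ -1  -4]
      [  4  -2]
One constraint requires p + 4q ≤ 7, while the constraint -p - 4q ≤ -9 is equivalent to p + 4q ≥ 9. Together they would need 9 ≤ p + 4q ≤ 7, which is impossible since 9 > 7. No point satisfies all constraints.

Infeasible — the constraint set is empty.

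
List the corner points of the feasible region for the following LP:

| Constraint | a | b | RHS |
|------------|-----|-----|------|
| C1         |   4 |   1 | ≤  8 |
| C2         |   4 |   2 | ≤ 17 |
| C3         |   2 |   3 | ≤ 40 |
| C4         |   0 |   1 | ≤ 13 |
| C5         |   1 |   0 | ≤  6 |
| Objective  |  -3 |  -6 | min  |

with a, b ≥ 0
Each vertex is the intersection of two constraint boundaries that also satisfies all remaining constraints:
  a = 0 and b = 0 → (0, 0)
  4a + b = 8 and b = 0 → (2, 0)
  4a + b = 8 and a = 0 → (0, 8)

Vertices: (0, 0), (2, 0), (0, 8)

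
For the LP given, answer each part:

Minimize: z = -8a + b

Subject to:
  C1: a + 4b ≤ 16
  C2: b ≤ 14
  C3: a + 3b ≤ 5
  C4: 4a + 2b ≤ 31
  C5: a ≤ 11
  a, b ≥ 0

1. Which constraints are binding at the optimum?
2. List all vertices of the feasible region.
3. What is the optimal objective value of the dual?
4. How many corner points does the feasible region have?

1. C3, b ≥ 0
2. (0, 0), (5, 0), (0, 1.667)
3. -40 (by strong duality, equal to the primal optimum)
4. 3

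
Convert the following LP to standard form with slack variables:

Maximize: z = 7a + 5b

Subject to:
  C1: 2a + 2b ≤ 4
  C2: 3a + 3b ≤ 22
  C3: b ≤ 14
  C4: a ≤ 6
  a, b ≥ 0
max z = 7a + 5b

s.t.
  2a + 2b + s1 = 4
  3a + 3b + s2 = 22
  b + s3 = 14
  a + s4 = 6
  a, b, s1, s2, s3, s4 ≥ 0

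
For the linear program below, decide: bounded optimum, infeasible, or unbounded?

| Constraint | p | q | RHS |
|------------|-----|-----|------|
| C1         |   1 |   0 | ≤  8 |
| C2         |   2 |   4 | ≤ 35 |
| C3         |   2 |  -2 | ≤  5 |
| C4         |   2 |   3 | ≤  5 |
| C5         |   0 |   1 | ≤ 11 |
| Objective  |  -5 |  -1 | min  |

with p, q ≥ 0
The point (2.5, 0) satisfies every constraint, so the LP is feasible; the constraints give p ≤ 8 and q ≤ 11, which with p, q ≥ 0 keep the feasible region inside a bounded box. A feasible, bounded LP attains a finite optimum at a vertex.

Bounded optimum: z* = -12.5 at (2.5, 0).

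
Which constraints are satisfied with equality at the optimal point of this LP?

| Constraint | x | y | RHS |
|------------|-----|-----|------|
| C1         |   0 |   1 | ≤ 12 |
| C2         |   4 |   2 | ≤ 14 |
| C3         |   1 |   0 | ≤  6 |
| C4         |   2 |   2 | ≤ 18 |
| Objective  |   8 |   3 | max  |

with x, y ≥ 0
Optimal: x = 3.5, y = 0
Binding: C2, y ≥ 0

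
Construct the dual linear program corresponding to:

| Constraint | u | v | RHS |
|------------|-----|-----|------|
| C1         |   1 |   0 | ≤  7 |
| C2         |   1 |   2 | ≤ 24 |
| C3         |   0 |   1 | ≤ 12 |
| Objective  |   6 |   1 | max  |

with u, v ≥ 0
Minimize: z = 7y1 + 24y2 + 12y3

Subject to:
  C1: -y1 - y2 ≤ -6
  C2: -2y2 - y3 ≤ -1
  y1, y2, y3 ≥ 0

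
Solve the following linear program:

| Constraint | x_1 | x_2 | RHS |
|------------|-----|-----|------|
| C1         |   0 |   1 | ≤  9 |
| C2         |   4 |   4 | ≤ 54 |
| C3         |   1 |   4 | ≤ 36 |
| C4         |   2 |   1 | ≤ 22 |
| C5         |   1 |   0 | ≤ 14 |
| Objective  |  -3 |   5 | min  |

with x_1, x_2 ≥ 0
Each vertex is the intersection of two constraint boundaries that also satisfies all remaining constraints:
  x_1 = 0 and x_2 = 0 → (0, 0)
  2x_1 + x_2 = 22 and x_2 = 0 → (11, 0)
  4x_1 + 4x_2 = 54 and 2x_1 + x_2 = 22 → (8.5, 5)
  4x_1 + 4x_2 = 54 and x_1 + 4x_2 = 36 → (6, 7.5)
  x_2 = 9 and x_1 + 4x_2 = 36 → (0, 9)

Evaluating z = -3x_1 + 5x_2 at each vertex:
  (0, 0): z = 0
  (11, 0): z = -33
  (8.5, 5): z = -0.5
  (6, 7.5): z = 19.5
  (0, 9): z = 45

The minimum is at (11, 0) with z = -33.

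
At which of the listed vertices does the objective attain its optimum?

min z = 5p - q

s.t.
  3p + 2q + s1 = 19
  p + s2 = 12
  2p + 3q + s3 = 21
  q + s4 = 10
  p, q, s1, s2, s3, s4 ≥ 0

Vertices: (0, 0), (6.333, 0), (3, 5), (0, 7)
(0, 7) with z = -7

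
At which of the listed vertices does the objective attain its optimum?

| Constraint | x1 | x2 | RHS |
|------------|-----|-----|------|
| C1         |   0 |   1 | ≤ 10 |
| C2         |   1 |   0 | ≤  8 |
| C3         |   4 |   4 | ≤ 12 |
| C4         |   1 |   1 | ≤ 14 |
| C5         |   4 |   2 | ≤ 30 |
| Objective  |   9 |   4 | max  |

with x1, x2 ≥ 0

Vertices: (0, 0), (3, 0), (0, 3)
Evaluating z = 9x1 + 4x2 at each vertex:
  (0, 0): z = 0
  (3, 0): z = 27
  (0, 3): z = 12

The largest value is z = 27, attained at (3, 0).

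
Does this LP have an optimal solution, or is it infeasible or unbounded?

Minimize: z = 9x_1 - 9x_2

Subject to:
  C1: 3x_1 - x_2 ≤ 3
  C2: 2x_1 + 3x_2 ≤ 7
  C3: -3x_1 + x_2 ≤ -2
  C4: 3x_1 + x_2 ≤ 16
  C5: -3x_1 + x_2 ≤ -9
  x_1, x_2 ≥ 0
C1 requires 3x_1 - x_2 ≤ 3, while C5 (-3x_1 + x_2 ≤ -9) is equivalent to 3x_1 - x_2 ≥ 9. Together they would need 9 ≤ 3x_1 - x_2 ≤ 3, which is impossible since 9 > 3. No point satisfies all constraints.

Infeasible: no point satisfies all constraints simultaneously.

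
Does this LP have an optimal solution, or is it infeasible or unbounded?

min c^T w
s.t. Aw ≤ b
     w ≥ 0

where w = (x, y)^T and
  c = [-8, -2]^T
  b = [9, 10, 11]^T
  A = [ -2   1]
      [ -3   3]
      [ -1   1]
Feasible point: (0, 0) satisfies every constraint, so the LP is feasible.
Direction d = (1, 0): for each constraint row a, a·d ≤ 0 —
  (-2)(1) + (1)(0) = -2 ≤ 0
  (-3)(1) + (3)(0) = -3 ≤ 0
  (-1)(1) + (1)(0) = -1 ≤ 0
and d ≥ 0, so (0, 0) + t·d stays feasible for every t ≥ 0. Along this ray z = -8x - 2y changes by -8 per unit t, so z → −∞.

Unbounded: there is a feasible ray along which z → −∞.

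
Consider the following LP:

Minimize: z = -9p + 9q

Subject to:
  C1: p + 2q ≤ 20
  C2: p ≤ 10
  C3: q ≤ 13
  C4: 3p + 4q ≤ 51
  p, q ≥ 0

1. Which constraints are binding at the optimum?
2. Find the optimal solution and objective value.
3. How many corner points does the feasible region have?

1. C2, q ≥ 0
2. p = 10, q = 0, z = -90
3. 4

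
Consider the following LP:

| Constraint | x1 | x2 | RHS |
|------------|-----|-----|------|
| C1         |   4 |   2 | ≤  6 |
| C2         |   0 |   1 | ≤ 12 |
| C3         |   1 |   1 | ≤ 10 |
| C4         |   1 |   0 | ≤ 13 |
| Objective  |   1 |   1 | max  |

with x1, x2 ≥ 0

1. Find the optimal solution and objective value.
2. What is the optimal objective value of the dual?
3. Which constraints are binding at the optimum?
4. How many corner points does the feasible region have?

1. x1 = 0, x2 = 3, z = 3
2. 3 (by strong duality, equal to the primal optimum)
3. C1, x1 ≥ 0
4. 3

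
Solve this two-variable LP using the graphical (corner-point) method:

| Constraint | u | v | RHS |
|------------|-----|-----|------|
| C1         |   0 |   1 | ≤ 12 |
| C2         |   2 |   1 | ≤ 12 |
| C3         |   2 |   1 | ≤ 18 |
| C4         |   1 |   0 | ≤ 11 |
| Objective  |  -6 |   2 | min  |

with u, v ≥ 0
Each vertex is the intersection of two constraint boundaries that also satisfies all remaining constraints:
  u = 0 and v = 0 → (0, 0)
  2u + v = 12 and v = 0 → (6, 0)
  v = 12 and 2u + v = 12 → (0, 12)

Evaluating z = -6u + 2v at each vertex:
  (0, 0): z = 0
  (6, 0): z = -36
  (0, 12): z = 24

The minimum is at (6, 0) with z = -36.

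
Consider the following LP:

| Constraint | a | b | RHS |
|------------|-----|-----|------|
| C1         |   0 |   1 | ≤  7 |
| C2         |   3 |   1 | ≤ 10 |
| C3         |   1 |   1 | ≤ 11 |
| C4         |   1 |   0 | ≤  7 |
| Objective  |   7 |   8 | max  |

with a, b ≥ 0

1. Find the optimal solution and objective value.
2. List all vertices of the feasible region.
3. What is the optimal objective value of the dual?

1. a = 1, b = 7, z = 63
2. (0, 0), (3.333, 0), (1, 7), (0, 7)
3. 63 (by strong duality, equal to the primal optimum)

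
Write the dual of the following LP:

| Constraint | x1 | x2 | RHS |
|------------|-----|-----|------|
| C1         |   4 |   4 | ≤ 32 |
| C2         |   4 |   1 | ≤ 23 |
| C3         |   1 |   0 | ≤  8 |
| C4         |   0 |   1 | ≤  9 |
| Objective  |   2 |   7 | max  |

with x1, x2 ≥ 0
Minimize: z = 32y1 + 23y2 + 8y3 + 9y4

Subject to:
  C1: -4y1 - 4y2 - y3 ≤ -2
  C2: -4y1 - y2 - y4 ≤ -7
  y1, y2, y3, y4 ≥ 0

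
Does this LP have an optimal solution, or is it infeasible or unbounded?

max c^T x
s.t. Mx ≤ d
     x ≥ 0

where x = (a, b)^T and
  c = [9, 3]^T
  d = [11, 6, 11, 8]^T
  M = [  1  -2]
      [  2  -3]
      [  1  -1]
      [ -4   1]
Feasible point: (0, 0) satisfies every constraint, so the LP is feasible.
Direction d = (1, 1): for each constraint row a, a·d ≤ 0 —
  (1)(1) + (-2)(1) = -1 ≤ 0
  (2)(1) + (-3)(1) = -1 ≤ 0
  (1)(1) + (-1)(1) = 0 ≤ 0
  (-4)(1) + (1)(1) = -3 ≤ 0
and d ≥ 0, so (0, 0) + t·d stays feasible for every t ≥ 0. Along this ray z = 9a + 3b changes by 12 per unit t, so z → +∞.

Unbounded — the objective can increase without bound over the feasible region.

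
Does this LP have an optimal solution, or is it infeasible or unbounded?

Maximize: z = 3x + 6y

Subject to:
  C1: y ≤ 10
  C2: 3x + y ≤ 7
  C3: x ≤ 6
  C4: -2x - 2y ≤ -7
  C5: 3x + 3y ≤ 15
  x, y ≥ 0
The point (0, 5) satisfies every constraint, so the LP is feasible; the constraints give x ≤ 6 and y ≤ 10, which with x, y ≥ 0 keep the feasible region inside a bounded box. A feasible, bounded LP attains a finite optimum at a vertex.

Bounded optimum: z* = 30 at (0, 5).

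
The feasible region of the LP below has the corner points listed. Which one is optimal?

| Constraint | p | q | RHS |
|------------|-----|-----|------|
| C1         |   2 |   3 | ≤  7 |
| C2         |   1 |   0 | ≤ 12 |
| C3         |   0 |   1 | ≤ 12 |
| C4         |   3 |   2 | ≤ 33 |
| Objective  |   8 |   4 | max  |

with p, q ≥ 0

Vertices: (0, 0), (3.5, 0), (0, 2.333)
(3.5, 0) with z = 28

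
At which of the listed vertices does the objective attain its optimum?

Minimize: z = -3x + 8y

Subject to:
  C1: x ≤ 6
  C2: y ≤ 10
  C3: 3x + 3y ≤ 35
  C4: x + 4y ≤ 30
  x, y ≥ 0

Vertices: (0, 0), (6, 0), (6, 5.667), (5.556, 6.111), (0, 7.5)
(6, 0) with z = -18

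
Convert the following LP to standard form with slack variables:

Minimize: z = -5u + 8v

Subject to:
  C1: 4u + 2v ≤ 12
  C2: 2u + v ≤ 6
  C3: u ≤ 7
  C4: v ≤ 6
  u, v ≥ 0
min z = -5u + 8v

s.t.
  4u + 2v + s1 = 12
  2u + v + s2 = 6
  u + s3 = 7
  v + s4 = 6
  u, v, s1, s2, s3, s4 ≥ 0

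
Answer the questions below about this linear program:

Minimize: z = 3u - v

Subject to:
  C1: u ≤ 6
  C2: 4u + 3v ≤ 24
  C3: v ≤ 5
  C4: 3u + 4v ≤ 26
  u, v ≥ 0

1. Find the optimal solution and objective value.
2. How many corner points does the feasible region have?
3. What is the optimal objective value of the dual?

1. u = 0, v = 5, z = -5
2. 5
3. -5 (by strong duality, equal to the primal optimum)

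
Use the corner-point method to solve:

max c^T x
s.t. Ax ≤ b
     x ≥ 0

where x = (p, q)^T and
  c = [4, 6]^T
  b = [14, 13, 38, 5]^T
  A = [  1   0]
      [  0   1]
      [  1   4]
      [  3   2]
Each vertex is the intersection of two constraint boundaries that also satisfies all remaining constraints:
  p = 0 and q = 0 → (0, 0)
  3p + 2q = 5 and q = 0 → (1.667, 0)
  3p + 2q = 5 and p = 0 → (0, 2.5)

Evaluating z = 4p + 6q at each vertex:
  (0, 0): z = 0
  (1.667, 0): z = 6.667
  (0, 2.5): z = 15

The maximum is at (0, 2.5) with z = 15.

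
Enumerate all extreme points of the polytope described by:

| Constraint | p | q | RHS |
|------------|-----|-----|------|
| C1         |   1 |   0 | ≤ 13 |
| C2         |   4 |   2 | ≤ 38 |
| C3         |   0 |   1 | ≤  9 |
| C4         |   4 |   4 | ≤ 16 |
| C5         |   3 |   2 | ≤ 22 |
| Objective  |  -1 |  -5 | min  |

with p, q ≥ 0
Each vertex is the intersection of two constraint boundaries that also satisfies all remaining constraints:
  p = 0 and q = 0 → (0, 0)
  4p + 4q = 16 and q = 0 → (4, 0)
  4p + 4q = 16 and p = 0 → (0, 4)

Vertices: (0, 0), (4, 0), (0, 4)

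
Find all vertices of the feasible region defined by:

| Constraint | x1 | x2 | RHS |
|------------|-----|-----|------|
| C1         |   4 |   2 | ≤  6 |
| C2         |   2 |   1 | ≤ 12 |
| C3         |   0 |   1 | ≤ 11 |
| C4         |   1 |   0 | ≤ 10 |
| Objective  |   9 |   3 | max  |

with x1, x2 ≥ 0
Each vertex is the intersection of two constraint boundaries that also satisfies all remaining constraints:
  x1 = 0 and x2 = 0 → (0, 0)
  4x1 + 2x2 = 6 and x2 = 0 → (1.5, 0)
  4x1 + 2x2 = 6 and x1 = 0 → (0, 3)

Vertices: (0, 0), (1.5, 0), (0, 3)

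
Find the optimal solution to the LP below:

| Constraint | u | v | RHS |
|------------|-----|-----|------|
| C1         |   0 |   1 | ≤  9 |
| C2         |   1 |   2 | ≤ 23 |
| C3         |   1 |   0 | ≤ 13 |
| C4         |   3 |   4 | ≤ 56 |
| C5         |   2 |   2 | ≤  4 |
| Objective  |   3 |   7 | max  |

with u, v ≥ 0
u = 0, v = 2, z = 14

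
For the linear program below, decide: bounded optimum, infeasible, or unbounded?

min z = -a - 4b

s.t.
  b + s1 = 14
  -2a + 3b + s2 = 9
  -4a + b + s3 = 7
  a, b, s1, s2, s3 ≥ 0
Feasible point: (0, 0) satisfies every constraint, so the LP is feasible.
Direction d = (1, 0): for each constraint row a, a·d ≤ 0 —
  (0)(1) + (1)(0) = 0 ≤ 0
  (-2)(1) + (3)(0) = -2 ≤ 0
  (-4)(1) + (1)(0) = -4 ≤ 0
and d ≥ 0, so (0, 0) + t·d stays feasible for every t ≥ 0. Along this ray z = -a - 4b changes by -1 per unit t, so z → −∞.

Unbounded — the objective can decrease without bound over the feasible region.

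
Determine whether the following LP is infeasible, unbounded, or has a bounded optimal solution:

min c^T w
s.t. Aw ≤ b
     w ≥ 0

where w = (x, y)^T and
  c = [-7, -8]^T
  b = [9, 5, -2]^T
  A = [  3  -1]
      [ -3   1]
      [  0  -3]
Feasible point: (0, 1) satisfies every constraint, so the LP is feasible.
Direction d = (1, 3): for each constraint row a, a·d ≤ 0 —
  (3)(1) + (-1)(3) = 0 ≤ 0
  (-3)(1) + (1)(3) = 0 ≤ 0
  (0)(1) + (-3)(3) = -9 ≤ 0
and d ≥ 0, so (0, 1) + t·d stays feasible for every t ≥ 0. Along this ray z = -7x - 8y changes by -31 per unit t, so z → −∞.

Unbounded: there is a feasible ray along which z → −∞.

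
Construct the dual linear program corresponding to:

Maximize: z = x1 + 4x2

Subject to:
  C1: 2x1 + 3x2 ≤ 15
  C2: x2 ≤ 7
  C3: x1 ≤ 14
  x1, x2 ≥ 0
Minimize: z = 15y1 + 7y2 + 14y3

Subject to:
  C1: -2y1 - y3 ≤ -1
  C2: -3y1 - y2 ≤ -4
  y1, y2, y3 ≥ 0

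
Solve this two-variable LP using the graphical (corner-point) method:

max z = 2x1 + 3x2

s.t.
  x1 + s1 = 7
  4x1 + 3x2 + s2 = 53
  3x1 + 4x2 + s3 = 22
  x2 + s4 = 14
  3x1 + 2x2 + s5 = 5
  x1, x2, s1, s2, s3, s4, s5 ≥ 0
Each vertex is the intersection of two constraint boundaries that also satisfies all remaining constraints:
  x1 = 0 and x2 = 0 → (0, 0)
  3x1 + 2x2 = 5 and x2 = 0 → (1.667, 0)
  3x1 + 2x2 = 5 and x1 = 0 → (0, 2.5)

Evaluating z = 2x1 + 3x2 at each vertex:
  (0, 0): z = 0
  (1.667, 0): z = 3.333
  (0, 2.5): z = 7.5

The maximum is at (0, 2.5) with z = 7.5.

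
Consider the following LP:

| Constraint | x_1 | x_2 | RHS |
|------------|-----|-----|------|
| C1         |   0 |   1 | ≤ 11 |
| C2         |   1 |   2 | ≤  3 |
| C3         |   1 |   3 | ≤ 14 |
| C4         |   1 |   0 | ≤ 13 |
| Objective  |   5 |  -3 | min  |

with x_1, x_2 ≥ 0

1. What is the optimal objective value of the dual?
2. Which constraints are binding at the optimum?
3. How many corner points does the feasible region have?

1. -4.5 (by strong duality, equal to the primal optimum)
2. C2, x_1 ≥ 0
3. 3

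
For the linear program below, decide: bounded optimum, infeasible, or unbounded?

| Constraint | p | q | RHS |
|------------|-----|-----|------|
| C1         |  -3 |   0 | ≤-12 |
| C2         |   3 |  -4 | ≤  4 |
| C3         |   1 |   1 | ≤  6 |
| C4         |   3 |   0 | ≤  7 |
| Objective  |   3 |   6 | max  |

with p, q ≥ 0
C4 requires 3p ≤ 7, while C1 (-3p ≤ -12) is equivalent to 3p ≥ 12. Together they would need 12 ≤ 3p ≤ 7, which is impossible since 12 > 7. No point satisfies all constraints.

Infeasible: no point satisfies all constraints simultaneously.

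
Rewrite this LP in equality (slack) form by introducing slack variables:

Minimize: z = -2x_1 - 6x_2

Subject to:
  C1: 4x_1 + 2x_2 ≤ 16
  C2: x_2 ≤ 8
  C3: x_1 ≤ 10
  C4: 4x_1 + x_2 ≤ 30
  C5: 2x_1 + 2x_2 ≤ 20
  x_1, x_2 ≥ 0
min z = -2x_1 - 6x_2

s.t.
  4x_1 + 2x_2 + s1 = 16
  x_2 + s2 = 8
  x_1 + s3 = 10
  4x_1 + x_2 + s4 = 30
  2x_1 + 2x_2 + s5 = 20
  x_1, x_2, s1, s2, s3, s4, s5 ≥ 0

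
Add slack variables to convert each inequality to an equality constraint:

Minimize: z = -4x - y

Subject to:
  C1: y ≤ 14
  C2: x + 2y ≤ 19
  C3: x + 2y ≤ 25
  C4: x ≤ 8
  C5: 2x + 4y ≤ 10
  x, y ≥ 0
min z = -4x - y

s.t.
  y + s1 = 14
  x + 2y + s2 = 19
  x + 2y + s3 = 25
  x + s4 = 8
  2x + 4y + s5 = 10
  x, y, s1, s2, s3, s4, s5 ≥ 0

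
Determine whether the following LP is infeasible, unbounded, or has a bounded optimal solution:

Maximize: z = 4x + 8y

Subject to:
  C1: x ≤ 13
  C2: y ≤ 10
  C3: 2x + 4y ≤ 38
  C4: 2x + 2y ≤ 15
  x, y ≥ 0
The point (0, 7.5) satisfies every constraint, so the LP is feasible; the constraints give x ≤ 13 and y ≤ 10, which with x, y ≥ 0 keep the feasible region inside a bounded box. A feasible, bounded LP attains a finite optimum at a vertex.

Bounded optimum: z* = 60 at (0, 7.5).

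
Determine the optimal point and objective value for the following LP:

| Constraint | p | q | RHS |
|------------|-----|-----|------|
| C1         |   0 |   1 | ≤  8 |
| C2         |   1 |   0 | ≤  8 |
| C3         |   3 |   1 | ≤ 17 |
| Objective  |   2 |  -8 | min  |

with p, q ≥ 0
p = 0, q = 8, z = -64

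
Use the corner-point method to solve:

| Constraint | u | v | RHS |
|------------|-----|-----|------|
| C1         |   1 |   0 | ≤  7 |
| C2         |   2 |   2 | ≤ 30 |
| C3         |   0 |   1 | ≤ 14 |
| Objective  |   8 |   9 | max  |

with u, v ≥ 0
Each vertex is the intersection of two constraint boundaries that also satisfies all remaining constraints:
  u = 0 and v = 0 → (0, 0)
  u = 7 and v = 0 → (7, 0)
  u = 7 and 2u + 2v = 30 → (7, 8)
  2u + 2v = 30 and v = 14 → (1, 14)
  v = 14 and u = 0 → (0, 14)

Evaluating z = 8u + 9v at each vertex:
  (0, 0): z = 0
  (7, 0): z = 56
  (7, 8): z = 128
  (1, 14): z = 134
  (0, 14): z = 126

The maximum is at (1, 14) with z = 134.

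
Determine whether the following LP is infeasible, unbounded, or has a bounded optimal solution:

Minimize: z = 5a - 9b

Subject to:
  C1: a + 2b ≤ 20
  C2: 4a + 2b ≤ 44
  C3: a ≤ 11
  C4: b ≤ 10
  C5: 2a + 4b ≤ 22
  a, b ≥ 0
The point (0, 5.5) satisfies every constraint, so the LP is feasible; the constraints give a ≤ 11 and b ≤ 10, which with a, b ≥ 0 keep the feasible region inside a bounded box. A feasible, bounded LP attains a finite optimum at a vertex.

Evaluating z = 5a - 9b at each vertex:
  (0, 0): z = 0
  (11, 0): z = 55
  (0, 5.5): z = -49.5

Bounded optimum: z* = -49.5 at (0, 5.5).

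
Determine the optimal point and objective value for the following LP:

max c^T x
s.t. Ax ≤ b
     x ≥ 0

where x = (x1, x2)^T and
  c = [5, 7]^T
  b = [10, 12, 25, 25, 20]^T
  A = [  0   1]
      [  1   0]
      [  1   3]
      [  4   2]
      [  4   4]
Each vertex is the intersection of two constraint boundaries that also satisfies all remaining constraints:
  x1 = 0 and x2 = 0 → (0, 0)
  4x1 + 4x2 = 20 and x2 = 0 → (5, 0)
  4x1 + 4x2 = 20 and x1 = 0 → (0, 5)

Evaluating z = 5x1 + 7x2 at each vertex:
  (0, 0): z = 0
  (5, 0): z = 25
  (0, 5): z = 35

The maximum is at (0, 5) with z = 35.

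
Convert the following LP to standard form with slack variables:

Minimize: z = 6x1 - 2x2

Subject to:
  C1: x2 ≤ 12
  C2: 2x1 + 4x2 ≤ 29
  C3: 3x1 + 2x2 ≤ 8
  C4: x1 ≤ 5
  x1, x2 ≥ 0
min z = 6x1 - 2x2

s.t.
  x2 + s1 = 12
  2x1 + 4x2 + s2 = 29
  3x1 + 2x2 + s3 = 8
  x1 + s4 = 5
  x1, x2, s1, s2, s3, s4 ≥ 0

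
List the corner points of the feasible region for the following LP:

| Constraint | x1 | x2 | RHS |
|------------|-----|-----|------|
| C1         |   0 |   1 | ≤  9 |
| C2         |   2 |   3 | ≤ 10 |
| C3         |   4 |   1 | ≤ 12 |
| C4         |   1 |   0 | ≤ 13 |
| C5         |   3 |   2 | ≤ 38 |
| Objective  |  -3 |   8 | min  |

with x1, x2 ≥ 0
Each vertex is the intersection of two constraint boundaries that also satisfies all remaining constraints:
  x1 = 0 and x2 = 0 → (0, 0)
  4x1 + x2 = 12 and x2 = 0 → (3, 0)
  2x1 + 3x2 = 10 and 4x1 + x2 = 12 → (2.6, 1.6)
  2x1 + 3x2 = 10 and x1 = 0 → (0, 3.333)

Vertices: (0, 0), (3, 0), (2.6, 1.6), (0, 3.333)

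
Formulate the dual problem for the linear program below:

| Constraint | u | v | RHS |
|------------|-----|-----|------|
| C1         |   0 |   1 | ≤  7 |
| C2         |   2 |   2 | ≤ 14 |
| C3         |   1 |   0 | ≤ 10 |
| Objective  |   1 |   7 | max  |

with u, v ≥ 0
Minimize: z = 7y1 + 14y2 + 10y3

Subject to:
  C1: -2y2 - y3 ≤ -1
  C2: -y1 - 2y2 ≤ -7
  y1, y2, y3 ≥ 0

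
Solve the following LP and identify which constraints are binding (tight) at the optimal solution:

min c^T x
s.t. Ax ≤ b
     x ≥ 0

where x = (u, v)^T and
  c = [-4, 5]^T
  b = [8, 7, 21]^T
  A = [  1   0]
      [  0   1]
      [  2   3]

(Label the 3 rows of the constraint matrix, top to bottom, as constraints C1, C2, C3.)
Optimal: u = 8, v = 0
Binding: C1, v ≥ 0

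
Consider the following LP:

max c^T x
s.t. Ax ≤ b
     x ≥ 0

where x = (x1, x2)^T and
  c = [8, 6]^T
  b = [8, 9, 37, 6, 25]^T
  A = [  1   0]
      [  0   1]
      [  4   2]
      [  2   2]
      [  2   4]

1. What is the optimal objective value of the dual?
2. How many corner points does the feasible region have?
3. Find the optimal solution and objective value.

1. 24 (by strong duality, equal to the primal optimum)
2. 3
3. x1 = 3, x2 = 0, z = 24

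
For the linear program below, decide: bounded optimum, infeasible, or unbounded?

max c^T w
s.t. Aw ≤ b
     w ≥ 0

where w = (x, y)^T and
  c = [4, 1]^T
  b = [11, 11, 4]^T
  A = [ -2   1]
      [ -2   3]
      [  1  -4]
Feasible point: (0, 0) satisfies every constraint, so the LP is feasible.
Direction d = (3, 2): for each constraint row a, a·d ≤ 0 —
  (-2)(3) + (1)(2) = -4 ≤ 0
  (-2)(3) + (3)(2) = 0 ≤ 0
  (1)(3) + (-4)(2) = -5 ≤ 0
and d ≥ 0, so (0, 0) + t·d stays feasible for every t ≥ 0. Along this ray z = 4x + y changes by 14 per unit t, so z → +∞.

Unbounded: there is a feasible ray along which z → +∞.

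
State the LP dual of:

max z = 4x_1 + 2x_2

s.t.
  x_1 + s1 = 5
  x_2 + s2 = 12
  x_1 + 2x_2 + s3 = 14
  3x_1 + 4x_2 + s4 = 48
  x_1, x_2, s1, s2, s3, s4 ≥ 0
Minimize: z = 5y1 + 12y2 + 14y3 + 48y4

Subject to:
  C1: -y1 - y3 - 3y4 ≤ -4
  C2: -y2 - 2y3 - 4y4 ≤ -2
  y1, y2, y3, y4 ≥ 0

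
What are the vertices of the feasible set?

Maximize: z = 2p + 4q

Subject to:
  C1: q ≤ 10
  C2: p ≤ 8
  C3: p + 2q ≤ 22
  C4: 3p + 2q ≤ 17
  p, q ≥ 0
Each vertex is the intersection of two constraint boundaries that also satisfies all remaining constraints:
  p = 0 and q = 0 → (0, 0)
  3p + 2q = 17 and q = 0 → (5.667, 0)
  3p + 2q = 17 and p = 0 → (0, 8.5)

Vertices: (0, 0), (5.667, 0), (0, 8.5)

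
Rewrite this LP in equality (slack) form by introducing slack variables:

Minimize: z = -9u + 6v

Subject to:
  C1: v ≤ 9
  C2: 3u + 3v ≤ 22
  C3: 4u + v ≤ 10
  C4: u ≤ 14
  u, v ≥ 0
min z = -9u + 6v

s.t.
  v + s1 = 9
  3u + 3v + s2 = 22
  4u + v + s3 = 10
  u + s4 = 14
  u, v, s1, s2, s3, s4 ≥ 0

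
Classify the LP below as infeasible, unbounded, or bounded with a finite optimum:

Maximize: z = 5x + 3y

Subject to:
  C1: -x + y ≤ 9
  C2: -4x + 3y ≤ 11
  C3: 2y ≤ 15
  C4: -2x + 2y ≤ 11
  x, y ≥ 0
Feasible point: (0, 0) satisfies every constraint, so the LP is feasible.
Direction d = (1, 0): for each constraint row a, a·d ≤ 0 —
  (-1)(1) + (1)(0) = -1 ≤ 0
  (-4)(1) + (3)(0) = -4 ≤ 0
  (0)(1) + (2)(0) = 0 ≤ 0
  (-2)(1) + (2)(0) = -2 ≤ 0
and d ≥ 0, so (0, 0) + t·d stays feasible for every t ≥ 0. Along this ray z = 5x + 3y changes by 5 per unit t, so z → +∞.

The LP is unbounded; z can be made arbitrarily large.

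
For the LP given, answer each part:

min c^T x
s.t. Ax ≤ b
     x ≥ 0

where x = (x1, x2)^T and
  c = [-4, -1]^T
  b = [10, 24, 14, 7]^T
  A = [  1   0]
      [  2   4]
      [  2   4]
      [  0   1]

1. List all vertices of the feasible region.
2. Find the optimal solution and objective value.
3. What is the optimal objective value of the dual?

1. (0, 0), (7, 0), (0, 3.5)
2. x1 = 7, x2 = 0, z = -28
3. -28 (by strong duality, equal to the primal optimum)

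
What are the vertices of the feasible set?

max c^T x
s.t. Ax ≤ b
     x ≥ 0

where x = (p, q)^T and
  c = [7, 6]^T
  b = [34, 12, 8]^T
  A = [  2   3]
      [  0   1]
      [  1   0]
Each vertex is the intersection of two constraint boundaries that also satisfies all remaining constraints:
  p = 0 and q = 0 → (0, 0)
  p = 8 and q = 0 → (8, 0)
  2p + 3q = 34 and p = 8 → (8, 6)
  2p + 3q = 34 and p = 0 → (0, 11.33)

Vertices: (0, 0), (8, 0), (8, 6), (0, 11.33)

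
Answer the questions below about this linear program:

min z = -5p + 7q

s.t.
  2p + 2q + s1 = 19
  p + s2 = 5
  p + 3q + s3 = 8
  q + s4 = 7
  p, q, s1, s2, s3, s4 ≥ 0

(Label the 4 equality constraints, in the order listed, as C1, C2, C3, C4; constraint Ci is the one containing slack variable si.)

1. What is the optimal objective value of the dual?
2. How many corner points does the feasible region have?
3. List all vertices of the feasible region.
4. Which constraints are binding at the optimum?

1. -25 (by strong duality, equal to the primal optimum)
2. 4
3. (0, 0), (5, 0), (5, 1), (0, 2.667)
4. C2, q ≥ 0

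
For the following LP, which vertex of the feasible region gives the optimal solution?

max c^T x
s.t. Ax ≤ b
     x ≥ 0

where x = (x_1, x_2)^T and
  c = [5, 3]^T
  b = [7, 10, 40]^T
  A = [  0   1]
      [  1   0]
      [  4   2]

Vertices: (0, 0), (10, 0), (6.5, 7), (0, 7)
Evaluating z = 5x_1 + 3x_2 at each vertex:
  (0, 0): z = 0
  (10, 0): z = 50
  (6.5, 7): z = 53.5
  (0, 7): z = 21

The largest value is z = 53.5, attained at (6.5, 7).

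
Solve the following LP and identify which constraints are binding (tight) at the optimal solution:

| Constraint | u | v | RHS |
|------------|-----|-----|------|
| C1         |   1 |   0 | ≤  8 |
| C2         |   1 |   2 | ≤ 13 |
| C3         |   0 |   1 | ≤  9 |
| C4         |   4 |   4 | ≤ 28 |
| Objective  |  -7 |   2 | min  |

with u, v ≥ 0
Optimal: u = 7, v = 0
Binding: C4, v ≥ 0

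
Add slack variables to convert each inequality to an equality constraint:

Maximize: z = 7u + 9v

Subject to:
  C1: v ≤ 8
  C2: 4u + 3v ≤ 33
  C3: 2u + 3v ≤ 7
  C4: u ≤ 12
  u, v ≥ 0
max z = 7u + 9v

s.t.
  v + s1 = 8
  4u + 3v + s2 = 33
  2u + 3v + s3 = 7
  u + s4 = 12
  u, v, s1, s2, s3, s4 ≥ 0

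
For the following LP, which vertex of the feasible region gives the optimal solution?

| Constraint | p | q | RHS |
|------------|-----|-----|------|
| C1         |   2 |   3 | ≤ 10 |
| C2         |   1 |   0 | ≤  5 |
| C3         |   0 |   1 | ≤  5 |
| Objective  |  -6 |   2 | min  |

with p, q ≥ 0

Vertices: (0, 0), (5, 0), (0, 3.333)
(5, 0) with z = -30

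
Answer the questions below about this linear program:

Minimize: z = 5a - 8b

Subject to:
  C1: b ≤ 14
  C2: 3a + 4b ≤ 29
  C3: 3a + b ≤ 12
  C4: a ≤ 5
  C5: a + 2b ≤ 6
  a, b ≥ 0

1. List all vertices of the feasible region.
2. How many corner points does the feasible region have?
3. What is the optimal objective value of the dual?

1. (0, 0), (4, 0), (3.6, 1.2), (0, 3)
2. 4
3. -24 (by strong duality, equal to the primal optimum)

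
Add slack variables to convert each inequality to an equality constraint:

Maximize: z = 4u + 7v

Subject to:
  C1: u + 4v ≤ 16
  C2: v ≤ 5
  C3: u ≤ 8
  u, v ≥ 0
max z = 4u + 7v

s.t.
  u + 4v + s1 = 16
  v + s2 = 5
  u + s3 = 8
  u, v, s1, s2, s3 ≥ 0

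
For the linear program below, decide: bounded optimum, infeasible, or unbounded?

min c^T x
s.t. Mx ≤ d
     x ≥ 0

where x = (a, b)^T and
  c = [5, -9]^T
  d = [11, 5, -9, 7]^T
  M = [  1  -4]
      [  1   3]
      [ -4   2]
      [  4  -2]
One constraint requires 4a - 2b ≤ 7, while the constraint -4a + 2b ≤ -9 is equivalent to 4a - 2b ≥ 9. Together they would need 9 ≤ 4a - 2b ≤ 7, which is impossible since 9 > 7. No point satisfies all constraints.

Infeasible — the constraint set is empty.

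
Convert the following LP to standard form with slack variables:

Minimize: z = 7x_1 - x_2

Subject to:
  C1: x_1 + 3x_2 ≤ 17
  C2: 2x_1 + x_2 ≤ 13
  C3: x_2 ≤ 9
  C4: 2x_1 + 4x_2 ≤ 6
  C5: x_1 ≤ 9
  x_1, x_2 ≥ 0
min z = 7x_1 - x_2

s.t.
  x_1 + 3x_2 + s1 = 17
  2x_1 + x_2 + s2 = 13
  x_2 + s3 = 9
  2x_1 + 4x_2 + s4 = 6
  x_1 + s5 = 9
  x_1, x_2, s1, s2, s3, s4, s5 ≥ 0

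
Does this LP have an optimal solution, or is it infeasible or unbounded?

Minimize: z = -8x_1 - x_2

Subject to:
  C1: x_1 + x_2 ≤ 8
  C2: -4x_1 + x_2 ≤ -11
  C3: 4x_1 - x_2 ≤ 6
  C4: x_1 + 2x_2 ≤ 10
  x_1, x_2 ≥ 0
C3 requires 4x_1 - x_2 ≤ 6, while C2 (-4x_1 + x_2 ≤ -11) is equivalent to 4x_1 - x_2 ≥ 11. Together they would need 11 ≤ 4x_1 - x_2 ≤ 6, which is impossible since 11 > 6. No point satisfies all constraints.

Infeasible: no point satisfies all constraints simultaneously.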